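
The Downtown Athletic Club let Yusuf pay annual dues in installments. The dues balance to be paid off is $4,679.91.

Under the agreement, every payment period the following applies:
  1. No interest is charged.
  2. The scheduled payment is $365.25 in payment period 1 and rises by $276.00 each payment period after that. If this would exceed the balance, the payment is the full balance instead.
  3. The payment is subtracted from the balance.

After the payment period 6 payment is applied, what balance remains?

$0.00

# | Opening | Payment | End bal
1 | $4,679.91 | $365.25 | $4,314.66
2 | $4,314.66 | $641.25 | $3,673.41
3 | $3,673.41 | $917.25 | $2,756.16
4 | $2,756.16 | $1,193.25 | $1,562.91
5 | $1,562.91 | $1,469.25 | $93.66
6 | $93.66 | $93.66 | $0.00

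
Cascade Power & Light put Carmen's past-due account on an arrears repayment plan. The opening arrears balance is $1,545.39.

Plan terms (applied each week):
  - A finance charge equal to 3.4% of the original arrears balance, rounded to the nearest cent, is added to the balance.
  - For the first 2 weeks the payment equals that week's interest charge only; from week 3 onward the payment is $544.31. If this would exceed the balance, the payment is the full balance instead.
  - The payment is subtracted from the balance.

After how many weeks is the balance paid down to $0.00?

Week 1: $1,545.39 +$52.54 interest = $1,597.93; pay $52.54 → $1,545.39
Week 2: $1,545.39 +$52.54 interest = $1,597.93; pay $52.54 → $1,545.39
Week 3: $1,545.39 +$52.54 interest = $1,597.93; pay $544.31 → $1,053.62
Week 4: $1,053.62 +$52.54 interest = $1,106.16; pay $544.31 → $561.85
Week 5: $561.85 +$52.54 interest = $614.39; pay $544.31 → $70.08
Week 6: $70.08 +$52.54 interest = $122.62; pay $122.62 → $0.00
Balance reaches $0.00 in week 6.

6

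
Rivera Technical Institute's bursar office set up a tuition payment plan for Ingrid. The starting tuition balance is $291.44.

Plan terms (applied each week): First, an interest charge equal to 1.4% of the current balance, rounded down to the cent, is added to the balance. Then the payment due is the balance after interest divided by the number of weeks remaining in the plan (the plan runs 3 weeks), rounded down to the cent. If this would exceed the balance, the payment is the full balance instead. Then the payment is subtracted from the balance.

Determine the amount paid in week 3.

Week 1: $291.44 +$4.08 interest = $295.52; pay $98.50 → $197.02
Week 2: $197.02 +$2.75 interest = $199.77; pay $99.88 → $99.89
Week 3: $99.89 +$1.39 interest = $101.28; pay $101.28 → $0.00

$101.28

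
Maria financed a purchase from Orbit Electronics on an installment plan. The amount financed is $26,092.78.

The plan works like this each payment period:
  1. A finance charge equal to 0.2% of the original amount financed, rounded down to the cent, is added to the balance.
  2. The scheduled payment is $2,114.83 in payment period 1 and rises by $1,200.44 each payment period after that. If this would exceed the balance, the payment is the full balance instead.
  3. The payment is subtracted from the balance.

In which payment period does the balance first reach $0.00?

Payment period 1: opening $26,092.78; interest $52.18 → $26,144.96; payment $2,114.83; balance $24,030.13
Payment period 2: opening $24,030.13; interest $52.18 → $24,082.31; payment $3,315.27; balance $20,767.04
Payment period 3: opening $20,767.04; interest $52.18 → $20,819.22; payment $4,515.71; balance $16,303.51
Payment period 4: opening $16,303.51; interest $52.18 → $16,355.69; payment $5,716.15; balance $10,639.54
Payment period 5: opening $10,639.54; interest $52.18 → $10,691.72; payment $6,916.59; balance $3,775.13
Payment period 6: opening $3,775.13; interest $52.18 → $3,827.31; payment $3,827.31; balance $0.00
Balance reaches $0.00 in payment period 6.

6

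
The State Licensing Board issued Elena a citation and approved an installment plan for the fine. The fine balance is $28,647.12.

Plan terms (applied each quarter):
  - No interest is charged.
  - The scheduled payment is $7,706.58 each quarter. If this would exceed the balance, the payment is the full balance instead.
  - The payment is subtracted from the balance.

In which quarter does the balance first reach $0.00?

4

Quarter 1: opening $28,647.12; payment $7,706.58; balance $20,940.54
Quarter 2: opening $20,940.54; payment $7,706.58; balance $13,233.96
Quarter 3: opening $13,233.96; payment $7,706.58; balance $5,527.38
Quarter 4: opening $5,527.38; payment $5,527.38; balance $0.00
Balance reaches $0.00 in quarter 4.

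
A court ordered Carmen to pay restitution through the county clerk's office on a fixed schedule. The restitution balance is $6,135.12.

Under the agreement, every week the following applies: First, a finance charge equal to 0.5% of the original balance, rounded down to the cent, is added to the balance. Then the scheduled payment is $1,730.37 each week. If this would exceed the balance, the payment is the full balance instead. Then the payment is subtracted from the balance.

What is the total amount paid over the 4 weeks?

$6,257.80

# | Opening | Interest | Payment | End bal
1 | $6,135.12 | $30.67 | $1,730.37 | $4,435.42
2 | $4,435.42 | $30.67 | $1,730.37 | $2,735.72
3 | $2,735.72 | $30.67 | $1,730.37 | $1,036.02
4 | $1,036.02 | $30.67 | $1,066.69 | $0.00
Total paid: $6,257.80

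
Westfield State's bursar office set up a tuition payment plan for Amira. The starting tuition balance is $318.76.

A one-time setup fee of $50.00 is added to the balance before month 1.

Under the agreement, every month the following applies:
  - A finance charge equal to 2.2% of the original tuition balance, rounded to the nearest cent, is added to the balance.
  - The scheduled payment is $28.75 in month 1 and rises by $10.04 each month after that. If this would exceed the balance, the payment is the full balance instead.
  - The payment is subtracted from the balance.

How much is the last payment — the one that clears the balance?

$12.75

Month 1: $368.76 +$7.01 interest = $375.77; pay $28.75 → $347.02
Month 2: $347.02 +$7.01 interest = $354.03; pay $38.79 → $315.24
Month 3: $315.24 +$7.01 interest = $322.25; pay $48.83 → $273.42
Month 4: $273.42 +$7.01 interest = $280.43; pay $58.87 → $221.56
Month 5: $221.56 +$7.01 interest = $228.57; pay $68.91 → $159.66
Month 6: $159.66 +$7.01 interest = $166.67; pay $78.95 → $87.72
Month 7: $87.72 +$7.01 interest = $94.73; pay $88.99 → $5.74
Month 8: $5.74 +$7.01 interest = $12.75; pay $12.75 → $0.00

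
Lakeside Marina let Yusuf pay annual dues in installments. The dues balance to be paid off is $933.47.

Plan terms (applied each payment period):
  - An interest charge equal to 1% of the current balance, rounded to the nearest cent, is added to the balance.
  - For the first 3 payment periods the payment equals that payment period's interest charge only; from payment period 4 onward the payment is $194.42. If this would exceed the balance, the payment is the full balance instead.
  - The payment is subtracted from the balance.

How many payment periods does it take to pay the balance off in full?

Payment period 1: $933.47 +$9.33 interest = $942.80; pay $9.33 → $933.47
Payment period 2: $933.47 +$9.33 interest = $942.80; pay $9.33 → $933.47
Payment period 3: $933.47 +$9.33 interest = $942.80; pay $9.33 → $933.47
Payment period 4: $933.47 +$9.33 interest = $942.80; pay $194.42 → $748.38
Payment period 5: $748.38 +$7.48 interest = $755.86; pay $194.42 → $561.44
Payment period 6: $561.44 +$5.61 interest = $567.05; pay $194.42 → $372.63
Payment period 7: $372.63 +$3.73 interest = $376.36; pay $194.42 → $181.94
Payment period 8: $181.94 +$1.82 interest = $183.76; pay $183.76 → $0.00
Balance reaches $0.00 in payment period 8.

8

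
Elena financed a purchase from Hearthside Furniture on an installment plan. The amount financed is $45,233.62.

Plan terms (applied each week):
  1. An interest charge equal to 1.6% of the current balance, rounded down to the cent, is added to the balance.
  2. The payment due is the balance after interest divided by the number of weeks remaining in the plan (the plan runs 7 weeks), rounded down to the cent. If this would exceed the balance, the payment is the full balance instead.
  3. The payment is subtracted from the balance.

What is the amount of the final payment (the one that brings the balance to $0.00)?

$7,221.36

# | Opening | Interest | Payment | End bal
1 | $45,233.62 | $723.73 | $6,565.33 | $39,392.02
2 | $39,392.02 | $630.27 | $6,670.38 | $33,351.91
3 | $33,351.91 | $533.63 | $6,777.10 | $27,108.44
4 | $27,108.44 | $433.73 | $6,885.54 | $20,656.63
5 | $20,656.63 | $330.50 | $6,995.71 | $13,991.42
6 | $13,991.42 | $223.86 | $7,107.64 | $7,107.64
7 | $7,107.64 | $113.72 | $7,221.36 | $0.00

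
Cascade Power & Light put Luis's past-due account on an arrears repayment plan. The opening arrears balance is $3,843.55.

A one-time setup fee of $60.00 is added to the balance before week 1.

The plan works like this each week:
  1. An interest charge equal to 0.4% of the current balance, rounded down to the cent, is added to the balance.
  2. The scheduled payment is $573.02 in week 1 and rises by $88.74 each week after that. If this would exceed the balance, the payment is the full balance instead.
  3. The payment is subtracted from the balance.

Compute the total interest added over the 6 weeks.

$52.92

Week 1: $3,903.55 +$15.61 interest = $3,919.16; pay $573.02 → $3,346.14
Week 2: $3,346.14 +$13.38 interest = $3,359.52; pay $661.76 → $2,697.76
Week 3: $2,697.76 +$10.79 interest = $2,708.55; pay $750.50 → $1,958.05
Week 4: $1,958.05 +$7.83 interest = $1,965.88; pay $839.24 → $1,126.64
Week 5: $1,126.64 +$4.50 interest = $1,131.14; pay $927.98 → $203.16
Week 6: $203.16 +$0.81 interest = $203.97; pay $203.97 → $0.00
Total interest: $15.61 + $13.38 + $10.79 + $7.83 + $4.50 + $0.81 = $52.92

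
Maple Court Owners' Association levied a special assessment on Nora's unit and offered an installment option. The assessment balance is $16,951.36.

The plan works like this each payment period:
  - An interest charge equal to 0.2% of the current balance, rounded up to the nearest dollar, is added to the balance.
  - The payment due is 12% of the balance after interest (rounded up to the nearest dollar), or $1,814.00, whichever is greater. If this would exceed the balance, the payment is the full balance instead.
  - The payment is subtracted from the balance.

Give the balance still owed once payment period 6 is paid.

$5,992.36

Payment period 1: $16,951.36 +$34.00 interest = $16,985.36; pay $2,039.00 → $14,946.36
Payment period 2: $14,946.36 +$30.00 interest = $14,976.36; pay $1,814.00 → $13,162.36
Payment period 3: $13,162.36 +$27.00 interest = $13,189.36; pay $1,814.00 → $11,375.36
Payment period 4: $11,375.36 +$23.00 interest = $11,398.36; pay $1,814.00 → $9,584.36
Payment period 5: $9,584.36 +$20.00 interest = $9,604.36; pay $1,814.00 → $7,790.36
Payment period 6: $7,790.36 +$16.00 interest = $7,806.36; pay $1,814.00 → $5,992.36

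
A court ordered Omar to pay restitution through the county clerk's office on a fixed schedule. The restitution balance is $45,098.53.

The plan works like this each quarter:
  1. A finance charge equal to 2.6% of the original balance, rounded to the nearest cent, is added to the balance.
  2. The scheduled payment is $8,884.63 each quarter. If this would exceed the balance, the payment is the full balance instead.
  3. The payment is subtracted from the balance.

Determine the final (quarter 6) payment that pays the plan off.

Quarter 1: $45,098.53 +$1,172.56 interest = $46,271.09; pay $8,884.63 → $37,386.46
Quarter 2: $37,386.46 +$1,172.56 interest = $38,559.02; pay $8,884.63 → $29,674.39
Quarter 3: $29,674.39 +$1,172.56 interest = $30,846.95; pay $8,884.63 → $21,962.32
Quarter 4: $21,962.32 +$1,172.56 interest = $23,134.88; pay $8,884.63 → $14,250.25
Quarter 5: $14,250.25 +$1,172.56 interest = $15,422.81; pay $8,884.63 → $6,538.18
Quarter 6: $6,538.18 +$1,172.56 interest = $7,710.74; pay $7,710.74 → $0.00

$7,710.74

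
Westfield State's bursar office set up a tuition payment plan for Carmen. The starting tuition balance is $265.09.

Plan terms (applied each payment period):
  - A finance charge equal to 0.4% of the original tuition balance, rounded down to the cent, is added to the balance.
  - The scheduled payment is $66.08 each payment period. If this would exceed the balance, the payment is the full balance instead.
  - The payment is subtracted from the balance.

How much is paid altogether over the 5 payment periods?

$270.39

Payment period 1: $265.09 +$1.06 interest = $266.15; pay $66.08 → $200.07
Payment period 2: $200.07 +$1.06 interest = $201.13; pay $66.08 → $135.05
Payment period 3: $135.05 +$1.06 interest = $136.11; pay $66.08 → $70.03
Payment period 4: $70.03 +$1.06 interest = $71.09; pay $66.08 → $5.01
Payment period 5: $5.01 +$1.06 interest = $6.07; pay $6.07 → $0.00
Total paid: $270.39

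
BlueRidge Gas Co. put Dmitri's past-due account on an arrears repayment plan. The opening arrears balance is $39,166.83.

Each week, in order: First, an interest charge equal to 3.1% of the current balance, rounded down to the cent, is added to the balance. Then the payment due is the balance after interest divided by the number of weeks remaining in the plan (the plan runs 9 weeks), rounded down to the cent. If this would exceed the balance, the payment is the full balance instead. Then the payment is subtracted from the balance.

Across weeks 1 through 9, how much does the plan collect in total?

$45,767.78

Week 1: opening $39,166.83; interest $1,214.17 → $40,381.00; payment $4,486.77; balance $35,894.23
Week 2: opening $35,894.23; interest $1,112.72 → $37,006.95; payment $4,625.86; balance $32,381.09
Week 3: opening $32,381.09; interest $1,003.81 → $33,384.90; payment $4,769.27; balance $28,615.63
Week 4: opening $28,615.63; interest $887.08 → $29,502.71; payment $4,917.11; balance $24,585.60
Week 5: opening $24,585.60; interest $762.15 → $25,347.75; payment $5,069.55; balance $20,278.20
Week 6: opening $20,278.20; interest $628.62 → $20,906.82; payment $5,226.70; balance $15,680.12
Week 7: opening $15,680.12; interest $486.08 → $16,166.20; payment $5,388.73; balance $10,777.47
Week 8: opening $10,777.47; interest $334.10 → $11,111.57; payment $5,555.78; balance $5,555.79
Week 9: opening $5,555.79; interest $172.22 → $5,728.01; payment $5,728.01; balance $0.00
Total paid: $45,767.78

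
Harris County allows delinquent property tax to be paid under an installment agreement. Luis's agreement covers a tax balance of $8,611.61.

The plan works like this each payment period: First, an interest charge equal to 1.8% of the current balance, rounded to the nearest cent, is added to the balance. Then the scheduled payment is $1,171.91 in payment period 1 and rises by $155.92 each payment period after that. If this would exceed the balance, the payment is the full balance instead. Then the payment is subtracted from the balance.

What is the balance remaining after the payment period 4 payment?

$3,486.05

Payment period 1: $8,611.61 +$155.01 interest = $8,766.62; pay $1,171.91 → $7,594.71
Payment period 2: $7,594.71 +$136.70 interest = $7,731.41; pay $1,327.83 → $6,403.58
Payment period 3: $6,403.58 +$115.26 interest = $6,518.84; pay $1,483.75 → $5,035.09
Payment period 4: $5,035.09 +$90.63 interest = $5,125.72; pay $1,639.67 → $3,486.05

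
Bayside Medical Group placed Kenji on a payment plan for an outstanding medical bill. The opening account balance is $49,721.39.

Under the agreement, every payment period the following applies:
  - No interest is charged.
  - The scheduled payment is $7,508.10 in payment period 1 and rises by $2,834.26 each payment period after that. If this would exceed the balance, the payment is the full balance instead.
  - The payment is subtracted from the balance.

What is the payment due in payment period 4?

$16,010.88

Payment period 1: opening $49,721.39; payment $7,508.10; balance $42,213.29
Payment period 2: opening $42,213.29; payment $10,342.36; balance $31,870.93
Payment period 3: opening $31,870.93; payment $13,176.62; balance $18,694.31
Payment period 4: opening $18,694.31; payment $16,010.88; balance $2,683.43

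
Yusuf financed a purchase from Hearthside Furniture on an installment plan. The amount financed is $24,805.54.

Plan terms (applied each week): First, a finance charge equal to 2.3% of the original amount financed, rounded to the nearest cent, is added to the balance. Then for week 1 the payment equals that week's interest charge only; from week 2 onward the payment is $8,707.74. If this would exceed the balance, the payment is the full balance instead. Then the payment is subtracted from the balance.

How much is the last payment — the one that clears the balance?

$964.44

Week 1: $24,805.54 +$570.53 interest = $25,376.07; pay $570.53 → $24,805.54
Week 2: $24,805.54 +$570.53 interest = $25,376.07; pay $8,707.74 → $16,668.33
Week 3: $16,668.33 +$570.53 interest = $17,238.86; pay $8,707.74 → $8,531.12
Week 4: $8,531.12 +$570.53 interest = $9,101.65; pay $8,707.74 → $393.91
Week 5: $393.91 +$570.53 interest = $964.44; pay $964.44 → $0.00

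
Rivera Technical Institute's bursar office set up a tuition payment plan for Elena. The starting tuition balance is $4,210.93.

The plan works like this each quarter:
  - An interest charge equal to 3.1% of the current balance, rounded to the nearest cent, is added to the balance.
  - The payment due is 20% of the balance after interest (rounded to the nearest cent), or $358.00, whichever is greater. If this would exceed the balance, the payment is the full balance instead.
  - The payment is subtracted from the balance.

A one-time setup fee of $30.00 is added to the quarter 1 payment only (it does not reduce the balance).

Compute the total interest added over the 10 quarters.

$611.29

Quarter 1: opening $4,210.93; interest $130.54 → $4,341.47; payment $868.29 (+ $30.00 fee); balance $3,473.18
Quarter 2: opening $3,473.18; interest $107.67 → $3,580.85; payment $716.17; balance $2,864.68
Quarter 3: opening $2,864.68; interest $88.81 → $2,953.49; payment $590.70; balance $2,362.79
Quarter 4: opening $2,362.79; interest $73.25 → $2,436.04; payment $487.21; balance $1,948.83
Quarter 5: opening $1,948.83; interest $60.41 → $2,009.24; payment $401.85; balance $1,607.39
Quarter 6: opening $1,607.39; interest $49.83 → $1,657.22; payment $358.00; balance $1,299.22
Quarter 7: opening $1,299.22; interest $40.28 → $1,339.50; payment $358.00; balance $981.50
Quarter 8: opening $981.50; interest $30.43 → $1,011.93; payment $358.00; balance $653.93
Quarter 9: opening $653.93; interest $20.27 → $674.20; payment $358.00; balance $316.20
Quarter 10: opening $316.20; interest $9.80 → $326.00; payment $326.00; balance $0.00
Total interest: $130.54 + $107.67 + $88.81 + $73.25 + $60.41 + $49.83 + $40.28 + $30.43 + $20.27 + $9.80 = $611.29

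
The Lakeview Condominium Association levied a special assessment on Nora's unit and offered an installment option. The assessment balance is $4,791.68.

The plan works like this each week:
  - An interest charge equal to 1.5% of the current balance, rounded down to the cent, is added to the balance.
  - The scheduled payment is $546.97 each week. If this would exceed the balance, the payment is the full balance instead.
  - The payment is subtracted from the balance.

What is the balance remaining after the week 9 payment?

$250.04

Week 1: opening $4,791.68; interest $71.87 → $4,863.55; payment $546.97; balance $4,316.58
Week 2: opening $4,316.58; interest $64.74 → $4,381.32; payment $546.97; balance $3,834.35
Week 3: opening $3,834.35; interest $57.51 → $3,891.86; payment $546.97; balance $3,344.89
Week 4: opening $3,344.89; interest $50.17 → $3,395.06; payment $546.97; balance $2,848.09
Week 5: opening $2,848.09; interest $42.72 → $2,890.81; payment $546.97; balance $2,343.84
Week 6: opening $2,343.84; interest $35.15 → $2,378.99; payment $546.97; balance $1,832.02
Week 7: opening $1,832.02; interest $27.48 → $1,859.50; payment $546.97; balance $1,312.53
Week 8: opening $1,312.53; interest $19.68 → $1,332.21; payment $546.97; balance $785.24
Week 9: opening $785.24; interest $11.77 → $797.01; payment $546.97; balance $250.04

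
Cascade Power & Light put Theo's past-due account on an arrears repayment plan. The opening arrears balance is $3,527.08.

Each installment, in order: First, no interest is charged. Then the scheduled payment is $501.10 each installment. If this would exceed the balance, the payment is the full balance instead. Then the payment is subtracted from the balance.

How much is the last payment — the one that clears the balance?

$19.38

Installment 1: opening $3,527.08; payment $501.10; balance $3,025.98
Installment 2: opening $3,025.98; payment $501.10; balance $2,524.88
Installment 3: opening $2,524.88; payment $501.10; balance $2,023.78
Installment 4: opening $2,023.78; payment $501.10; balance $1,522.68
Installment 5: opening $1,522.68; payment $501.10; balance $1,021.58
Installment 6: opening $1,021.58; payment $501.10; balance $520.48
Installment 7: opening $520.48; payment $501.10; balance $19.38
Installment 8: opening $19.38; payment $19.38; balance $0.00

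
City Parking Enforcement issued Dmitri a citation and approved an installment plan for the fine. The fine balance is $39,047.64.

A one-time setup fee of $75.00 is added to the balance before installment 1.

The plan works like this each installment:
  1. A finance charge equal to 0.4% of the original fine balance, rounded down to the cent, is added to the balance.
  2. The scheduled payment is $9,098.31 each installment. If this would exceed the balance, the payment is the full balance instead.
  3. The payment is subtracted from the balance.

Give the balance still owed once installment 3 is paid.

$12,296.28

Installment 1: $39,122.64 +$156.19 interest = $39,278.83; pay $9,098.31 → $30,180.52
Installment 2: $30,180.52 +$156.19 interest = $30,336.71; pay $9,098.31 → $21,238.40
Installment 3: $21,238.40 +$156.19 interest = $21,394.59; pay $9,098.31 → $12,296.28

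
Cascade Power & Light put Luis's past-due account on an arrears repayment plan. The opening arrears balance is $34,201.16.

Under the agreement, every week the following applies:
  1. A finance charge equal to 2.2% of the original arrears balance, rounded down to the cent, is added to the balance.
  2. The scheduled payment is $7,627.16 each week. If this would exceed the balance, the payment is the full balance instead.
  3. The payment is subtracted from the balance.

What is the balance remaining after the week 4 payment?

$6,702.20

Week 1: opening $34,201.16; interest $752.42 → $34,953.58; payment $7,627.16; balance $27,326.42
Week 2: opening $27,326.42; interest $752.42 → $28,078.84; payment $7,627.16; balance $20,451.68
Week 3: opening $20,451.68; interest $752.42 → $21,204.10; payment $7,627.16; balance $13,576.94
Week 4: opening $13,576.94; interest $752.42 → $14,329.36; payment $7,627.16; balance $6,702.20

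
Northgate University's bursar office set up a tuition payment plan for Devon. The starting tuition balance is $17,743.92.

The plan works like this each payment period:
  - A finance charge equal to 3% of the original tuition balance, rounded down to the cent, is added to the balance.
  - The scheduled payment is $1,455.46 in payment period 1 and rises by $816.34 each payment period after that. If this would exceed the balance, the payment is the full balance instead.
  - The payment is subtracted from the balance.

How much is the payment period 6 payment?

Payment period 1: $17,743.92 +$532.31 interest = $18,276.23; pay $1,455.46 → $16,820.77
Payment period 2: $16,820.77 +$532.31 interest = $17,353.08; pay $2,271.80 → $15,081.28
Payment period 3: $15,081.28 +$532.31 interest = $15,613.59; pay $3,088.14 → $12,525.45
Payment period 4: $12,525.45 +$532.31 interest = $13,057.76; pay $3,904.48 → $9,153.28
Payment period 5: $9,153.28 +$532.31 interest = $9,685.59; pay $4,720.82 → $4,964.77
Payment period 6: $4,964.77 +$532.31 interest = $5,497.08; pay $5,497.08 → $0.00

$5,497.08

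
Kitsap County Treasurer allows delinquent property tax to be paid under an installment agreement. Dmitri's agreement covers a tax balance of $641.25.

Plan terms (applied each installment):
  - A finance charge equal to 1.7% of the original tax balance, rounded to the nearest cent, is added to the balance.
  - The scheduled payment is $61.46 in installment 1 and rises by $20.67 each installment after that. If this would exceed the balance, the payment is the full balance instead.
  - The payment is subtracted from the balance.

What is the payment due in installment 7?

Installment 1: opening $641.25; interest $10.90 → $652.15; payment $61.46; balance $590.69
Installment 2: opening $590.69; interest $10.90 → $601.59; payment $82.13; balance $519.46
Installment 3: opening $519.46; interest $10.90 → $530.36; payment $102.80; balance $427.56
Installment 4: opening $427.56; interest $10.90 → $438.46; payment $123.47; balance $314.99
Installment 5: opening $314.99; interest $10.90 → $325.89; payment $144.14; balance $181.75
Installment 6: opening $181.75; interest $10.90 → $192.65; payment $164.81; balance $27.84
Installment 7: opening $27.84; interest $10.90 → $38.74; payment $38.74; balance $0.00

$38.74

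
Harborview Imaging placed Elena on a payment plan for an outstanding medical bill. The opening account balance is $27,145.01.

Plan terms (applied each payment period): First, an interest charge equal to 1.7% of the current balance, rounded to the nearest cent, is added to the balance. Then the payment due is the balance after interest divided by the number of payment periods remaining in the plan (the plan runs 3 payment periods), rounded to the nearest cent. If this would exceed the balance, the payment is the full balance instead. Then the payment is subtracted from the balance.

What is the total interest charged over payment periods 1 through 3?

$933.44

# | Opening | Interest | Payment | End bal
1 | $27,145.01 | $461.47 | $9,202.16 | $18,404.32
2 | $18,404.32 | $312.87 | $9,358.60 | $9,358.59
3 | $9,358.59 | $159.10 | $9,517.69 | $0.00
Total interest: $461.47 + $312.87 + $159.10 = $933.44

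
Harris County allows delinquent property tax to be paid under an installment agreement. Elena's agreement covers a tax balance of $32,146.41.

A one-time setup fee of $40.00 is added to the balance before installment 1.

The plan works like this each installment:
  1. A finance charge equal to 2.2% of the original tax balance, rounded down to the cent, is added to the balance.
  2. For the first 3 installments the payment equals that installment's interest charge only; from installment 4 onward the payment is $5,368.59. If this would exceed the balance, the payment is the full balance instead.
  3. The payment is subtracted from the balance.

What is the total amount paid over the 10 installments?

Installment 1: $32,186.41 +$707.22 interest = $32,893.63; pay $707.22 → $32,186.41
Installment 2: $32,186.41 +$707.22 interest = $32,893.63; pay $707.22 → $32,186.41
Installment 3: $32,186.41 +$707.22 interest = $32,893.63; pay $707.22 → $32,186.41
Installment 4: $32,186.41 +$707.22 interest = $32,893.63; pay $5,368.59 → $27,525.04
Installment 5: $27,525.04 +$707.22 interest = $28,232.26; pay $5,368.59 → $22,863.67
Installment 6: $22,863.67 +$707.22 interest = $23,570.89; pay $5,368.59 → $18,202.30
Installment 7: $18,202.30 +$707.22 interest = $18,909.52; pay $5,368.59 → $13,540.93
Installment 8: $13,540.93 +$707.22 interest = $14,248.15; pay $5,368.59 → $8,879.56
Installment 9: $8,879.56 +$707.22 interest = $9,586.78; pay $5,368.59 → $4,218.19
Installment 10: $4,218.19 +$707.22 interest = $4,925.41; pay $4,925.41 → $0.00
Total paid: $39,258.61

$39,258.61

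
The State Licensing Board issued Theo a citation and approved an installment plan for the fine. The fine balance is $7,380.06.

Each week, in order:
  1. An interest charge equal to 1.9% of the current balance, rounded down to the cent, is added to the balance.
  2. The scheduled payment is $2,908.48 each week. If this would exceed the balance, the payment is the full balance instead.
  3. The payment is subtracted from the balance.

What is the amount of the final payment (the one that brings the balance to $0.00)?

$1,824.96

# | Opening | Interest | Payment | End bal
1 | $7,380.06 | $140.22 | $2,908.48 | $4,611.80
2 | $4,611.80 | $87.62 | $2,908.48 | $1,790.94
3 | $1,790.94 | $34.02 | $1,824.96 | $0.00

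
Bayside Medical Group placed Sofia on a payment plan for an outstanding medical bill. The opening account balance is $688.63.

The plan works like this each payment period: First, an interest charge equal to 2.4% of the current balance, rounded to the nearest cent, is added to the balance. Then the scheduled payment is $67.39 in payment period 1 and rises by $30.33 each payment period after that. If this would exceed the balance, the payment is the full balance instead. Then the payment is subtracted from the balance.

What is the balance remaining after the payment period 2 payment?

$555.36

Payment period 1: opening $688.63; interest $16.53 → $705.16; payment $67.39; balance $637.77
Payment period 2: opening $637.77; interest $15.31 → $653.08; payment $97.72; balance $555.36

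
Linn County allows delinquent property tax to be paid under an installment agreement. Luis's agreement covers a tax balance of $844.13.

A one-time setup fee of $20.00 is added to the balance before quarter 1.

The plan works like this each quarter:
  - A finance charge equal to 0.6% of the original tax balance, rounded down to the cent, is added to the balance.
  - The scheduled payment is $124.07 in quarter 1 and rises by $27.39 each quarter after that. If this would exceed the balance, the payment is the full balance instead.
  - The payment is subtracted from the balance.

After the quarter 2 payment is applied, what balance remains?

$598.72

# | Opening | Interest | Payment | End bal
1 | $864.13 | $5.06 | $124.07 | $745.12
2 | $745.12 | $5.06 | $151.46 | $598.72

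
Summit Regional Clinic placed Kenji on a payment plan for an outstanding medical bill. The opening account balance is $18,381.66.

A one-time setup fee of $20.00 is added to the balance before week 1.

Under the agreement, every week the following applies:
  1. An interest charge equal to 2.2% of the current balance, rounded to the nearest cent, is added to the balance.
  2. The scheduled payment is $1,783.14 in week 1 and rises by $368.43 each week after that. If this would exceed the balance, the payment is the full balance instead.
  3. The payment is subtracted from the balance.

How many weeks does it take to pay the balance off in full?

# | Opening | Interest | Payment | End bal
1 | $18,401.66 | $404.84 | $1,783.14 | $17,023.36
2 | $17,023.36 | $374.51 | $2,151.57 | $15,246.30
3 | $15,246.30 | $335.42 | $2,520.00 | $13,061.72
4 | $13,061.72 | $287.36 | $2,888.43 | $10,460.65
5 | $10,460.65 | $230.13 | $3,256.86 | $7,433.92
6 | $7,433.92 | $163.55 | $3,625.29 | $3,972.18
7 | $3,972.18 | $87.39 | $3,993.72 | $65.85
8 | $65.85 | $1.45 | $67.30 | $0.00
Balance reaches $0.00 in week 8.

8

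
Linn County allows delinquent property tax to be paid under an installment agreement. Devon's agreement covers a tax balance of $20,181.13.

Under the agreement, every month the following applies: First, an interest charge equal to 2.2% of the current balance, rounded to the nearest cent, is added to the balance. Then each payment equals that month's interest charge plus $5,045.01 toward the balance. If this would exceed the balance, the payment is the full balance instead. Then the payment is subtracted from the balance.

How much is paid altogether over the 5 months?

$21,291.13

Month 1: opening $20,181.13; interest $443.98 → $20,625.11; payment $5,488.99; balance $15,136.12
Month 2: opening $15,136.12; interest $332.99 → $15,469.11; payment $5,378.00; balance $10,091.11
Month 3: opening $10,091.11; interest $222.00 → $10,313.11; payment $5,267.01; balance $5,046.10
Month 4: opening $5,046.10; interest $111.01 → $5,157.11; payment $5,156.02; balance $1.09
Month 5: opening $1.09; interest $0.02 → $1.11; payment $1.11; balance $0.00
Total paid: $21,291.13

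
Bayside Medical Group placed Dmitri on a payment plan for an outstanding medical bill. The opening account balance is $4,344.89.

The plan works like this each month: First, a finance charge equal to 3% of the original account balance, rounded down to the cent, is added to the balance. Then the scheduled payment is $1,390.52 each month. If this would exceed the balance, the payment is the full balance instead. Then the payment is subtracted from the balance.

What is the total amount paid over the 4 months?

Month 1: opening $4,344.89; interest $130.34 → $4,475.23; payment $1,390.52; balance $3,084.71
Month 2: opening $3,084.71; interest $130.34 → $3,215.05; payment $1,390.52; balance $1,824.53
Month 3: opening $1,824.53; interest $130.34 → $1,954.87; payment $1,390.52; balance $564.35
Month 4: opening $564.35; interest $130.34 → $694.69; payment $694.69; balance $0.00
Total paid: $4,866.25

$4,866.25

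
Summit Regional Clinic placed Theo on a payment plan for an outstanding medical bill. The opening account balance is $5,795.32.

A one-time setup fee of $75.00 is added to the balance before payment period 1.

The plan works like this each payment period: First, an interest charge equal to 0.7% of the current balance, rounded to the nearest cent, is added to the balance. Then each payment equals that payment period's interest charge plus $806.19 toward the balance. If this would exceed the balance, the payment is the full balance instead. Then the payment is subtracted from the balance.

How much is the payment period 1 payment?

$847.28

Payment period 1: opening $5,870.32; interest $41.09 → $5,911.41; payment $847.28; balance $5,064.13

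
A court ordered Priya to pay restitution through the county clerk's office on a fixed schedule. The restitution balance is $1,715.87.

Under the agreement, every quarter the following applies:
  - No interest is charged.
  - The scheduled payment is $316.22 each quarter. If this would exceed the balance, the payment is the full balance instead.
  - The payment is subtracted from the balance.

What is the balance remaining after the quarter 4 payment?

$450.99

Quarter 1: opening $1,715.87; payment $316.22; balance $1,399.65
Quarter 2: opening $1,399.65; payment $316.22; balance $1,083.43
Quarter 3: opening $1,083.43; payment $316.22; balance $767.21
Quarter 4: opening $767.21; payment $316.22; balance $450.99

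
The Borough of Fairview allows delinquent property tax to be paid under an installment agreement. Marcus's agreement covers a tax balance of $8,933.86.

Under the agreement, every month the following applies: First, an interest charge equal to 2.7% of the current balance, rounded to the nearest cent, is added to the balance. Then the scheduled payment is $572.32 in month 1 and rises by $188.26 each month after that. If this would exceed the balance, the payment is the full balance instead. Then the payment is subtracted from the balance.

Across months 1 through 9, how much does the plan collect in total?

$10,317.07

Month 1: opening $8,933.86; interest $241.21 → $9,175.07; payment $572.32; balance $8,602.75
Month 2: opening $8,602.75; interest $232.27 → $8,835.02; payment $760.58; balance $8,074.44
Month 3: opening $8,074.44; interest $218.01 → $8,292.45; payment $948.84; balance $7,343.61
Month 4: opening $7,343.61; interest $198.28 → $7,541.89; payment $1,137.10; balance $6,404.79
Month 5: opening $6,404.79; interest $172.93 → $6,577.72; payment $1,325.36; balance $5,252.36
Month 6: opening $5,252.36; interest $141.81 → $5,394.17; payment $1,513.62; balance $3,880.55
Month 7: opening $3,880.55; interest $104.77 → $3,985.32; payment $1,701.88; balance $2,283.44
Month 8: opening $2,283.44; interest $61.65 → $2,345.09; payment $1,890.14; balance $454.95
Month 9: opening $454.95; interest $12.28 → $467.23; payment $467.23; balance $0.00
Total paid: $10,317.07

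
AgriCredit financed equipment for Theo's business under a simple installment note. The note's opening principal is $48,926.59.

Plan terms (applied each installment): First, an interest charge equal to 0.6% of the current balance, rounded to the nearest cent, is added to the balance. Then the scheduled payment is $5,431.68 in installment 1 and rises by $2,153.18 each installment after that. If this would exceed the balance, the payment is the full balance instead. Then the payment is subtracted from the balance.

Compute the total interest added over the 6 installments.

$1,035.67

Installment 1: opening $48,926.59; interest $293.56 → $49,220.15; payment $5,431.68; balance $43,788.47
Installment 2: opening $43,788.47; interest $262.73 → $44,051.20; payment $7,584.86; balance $36,466.34
Installment 3: opening $36,466.34; interest $218.80 → $36,685.14; payment $9,738.04; balance $26,947.10
Installment 4: opening $26,947.10; interest $161.68 → $27,108.78; payment $11,891.22; balance $15,217.56
Installment 5: opening $15,217.56; interest $91.31 → $15,308.87; payment $14,044.40; balance $1,264.47
Installment 6: opening $1,264.47; interest $7.59 → $1,272.06; payment $1,272.06; balance $0.00
Total interest: $293.56 + $262.73 + $218.80 + $161.68 + $91.31 + $7.59 = $1,035.67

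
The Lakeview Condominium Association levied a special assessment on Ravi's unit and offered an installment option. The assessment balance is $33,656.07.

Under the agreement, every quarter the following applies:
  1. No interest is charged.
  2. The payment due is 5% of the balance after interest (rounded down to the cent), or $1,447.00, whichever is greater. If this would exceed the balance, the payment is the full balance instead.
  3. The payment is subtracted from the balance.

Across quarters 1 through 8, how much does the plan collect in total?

# | Opening | Payment | End bal
1 | $33,656.07 | $1,682.80 | $31,973.27
2 | $31,973.27 | $1,598.66 | $30,374.61
3 | $30,374.61 | $1,518.73 | $28,855.88
4 | $28,855.88 | $1,447.00 | $27,408.88
5 | $27,408.88 | $1,447.00 | $25,961.88
6 | $25,961.88 | $1,447.00 | $24,514.88
7 | $24,514.88 | $1,447.00 | $23,067.88
8 | $23,067.88 | $1,447.00 | $21,620.88
Total paid: $12,035.19

$12,035.19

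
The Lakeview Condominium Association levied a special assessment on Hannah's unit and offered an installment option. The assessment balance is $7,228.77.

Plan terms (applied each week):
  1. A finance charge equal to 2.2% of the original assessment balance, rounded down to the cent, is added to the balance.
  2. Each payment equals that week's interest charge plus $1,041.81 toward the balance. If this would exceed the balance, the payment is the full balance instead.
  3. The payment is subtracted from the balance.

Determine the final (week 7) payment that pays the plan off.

Week 1: opening $7,228.77; interest $159.03 → $7,387.80; payment $1,200.84; balance $6,186.96
Week 2: opening $6,186.96; interest $159.03 → $6,345.99; payment $1,200.84; balance $5,145.15
Week 3: opening $5,145.15; interest $159.03 → $5,304.18; payment $1,200.84; balance $4,103.34
Week 4: opening $4,103.34; interest $159.03 → $4,262.37; payment $1,200.84; balance $3,061.53
Week 5: opening $3,061.53; interest $159.03 → $3,220.56; payment $1,200.84; balance $2,019.72
Week 6: opening $2,019.72; interest $159.03 → $2,178.75; payment $1,200.84; balance $977.91
Week 7: opening $977.91; interest $159.03 → $1,136.94; payment $1,136.94; balance $0.00

$1,136.94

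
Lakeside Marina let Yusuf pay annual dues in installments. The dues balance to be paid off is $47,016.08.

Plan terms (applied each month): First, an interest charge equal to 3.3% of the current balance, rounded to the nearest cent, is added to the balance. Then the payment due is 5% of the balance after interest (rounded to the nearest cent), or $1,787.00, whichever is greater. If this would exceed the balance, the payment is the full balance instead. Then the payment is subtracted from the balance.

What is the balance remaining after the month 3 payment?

$44,434.28

# | Opening | Interest | Payment | End bal
1 | $47,016.08 | $1,551.53 | $2,428.38 | $46,139.23
2 | $46,139.23 | $1,522.59 | $2,383.09 | $45,278.73
3 | $45,278.73 | $1,494.20 | $2,338.65 | $44,434.28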